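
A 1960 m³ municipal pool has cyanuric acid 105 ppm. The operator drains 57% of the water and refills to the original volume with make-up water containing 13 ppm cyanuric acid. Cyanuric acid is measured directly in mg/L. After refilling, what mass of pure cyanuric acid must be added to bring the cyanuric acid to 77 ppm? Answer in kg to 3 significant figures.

47.9 kg

Volume: 1960 m³ = 1,960,000 L.
After draining 57% and refilling: 105 × 0.43 + 13 × 0.57 = 52.56 ppm.
Deficit to target: 77 − 52.56 = 24.44 mg/L.
Mass: 24.44 mg/L × 1,960,000 L = 47,900 g cyanuric acid.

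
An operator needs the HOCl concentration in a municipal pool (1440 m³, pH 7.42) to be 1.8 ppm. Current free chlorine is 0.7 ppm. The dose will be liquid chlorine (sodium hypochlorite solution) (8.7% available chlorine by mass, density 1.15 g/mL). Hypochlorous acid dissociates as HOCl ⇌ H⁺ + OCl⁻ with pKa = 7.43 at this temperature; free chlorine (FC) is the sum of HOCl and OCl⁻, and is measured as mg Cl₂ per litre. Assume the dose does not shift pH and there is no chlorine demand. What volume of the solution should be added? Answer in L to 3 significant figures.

Volume: 1440 m³ = 1,440,000 L.
[OCl⁻]/[HOCl] = 10^(pH − pKa) = 10^(7.42 − 7.43) = 0.9772; fraction as HOCl = 1/(1 + 0.9772) = 0.5058.
Free chlorine required for 1.8 ppm HOCl: 1.8 / 0.5058 = 3.559 ppm.
FC to add: 3.559 − 0.7 = 2.859 mg/L as Cl₂.
Cl₂ equivalent: 2.859 mg/L × 1,440,000 L = 4117 g.
Product at 8.7% available Cl: 4117 / 0.087 = 47,320 g.
Volume: 47,320 g ÷ 1.15 g/mL = 41,150 mL.

41.1 L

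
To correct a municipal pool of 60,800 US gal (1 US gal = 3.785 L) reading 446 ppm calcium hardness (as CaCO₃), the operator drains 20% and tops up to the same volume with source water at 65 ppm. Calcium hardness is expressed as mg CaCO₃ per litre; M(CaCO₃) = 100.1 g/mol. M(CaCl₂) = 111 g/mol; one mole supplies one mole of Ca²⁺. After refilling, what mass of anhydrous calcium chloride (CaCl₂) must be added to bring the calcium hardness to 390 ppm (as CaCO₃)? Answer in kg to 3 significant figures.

Volume: 60,800 US gal × 3.785 L/gal = 230,128 L.
After draining 20% and refilling: 446 × 0.80 + 65 × 0.20 = 369.8 ppm.
Deficit to target: 390 − 369.8 = 20.2 mg/L.
As CaCO₃: 20.2 mg/L × 230,128 L = 4649 g; ÷ 100.1 = 46.44 mol Ca²⁺.
Mass: 46.44 × 111 = 5155 g.

5.15 kg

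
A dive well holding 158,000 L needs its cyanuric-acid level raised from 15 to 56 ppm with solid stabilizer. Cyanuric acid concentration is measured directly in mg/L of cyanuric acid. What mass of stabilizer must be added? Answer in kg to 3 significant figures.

6.48 kg

CYA to add: (56 − 15) = 41 mg/L × 158,000 L = 6478 g cyanuric acid.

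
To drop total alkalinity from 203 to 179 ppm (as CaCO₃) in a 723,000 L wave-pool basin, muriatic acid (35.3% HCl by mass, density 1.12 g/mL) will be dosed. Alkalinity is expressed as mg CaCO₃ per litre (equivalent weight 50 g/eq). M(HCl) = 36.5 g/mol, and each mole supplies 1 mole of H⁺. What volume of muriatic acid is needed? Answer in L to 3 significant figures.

32.0 L

Alkalinity to neutralize: (203 − 179) = 24 mg/L as CaCO₃ × 723,000 L = 17,350 g as CaCO₃.
Equivalents of H⁺ required: 17,350 ÷ 50 g/eq = 347 eq = 347 mol HCl.
Mass of HCl: 347 × 36.5 = 12,670 g.
Mass of 35.3% solution: 12,670 / 0.353 = 35,880 g.
Volume: 35,880 g ÷ 1.12 g/mL = 32,040 mL.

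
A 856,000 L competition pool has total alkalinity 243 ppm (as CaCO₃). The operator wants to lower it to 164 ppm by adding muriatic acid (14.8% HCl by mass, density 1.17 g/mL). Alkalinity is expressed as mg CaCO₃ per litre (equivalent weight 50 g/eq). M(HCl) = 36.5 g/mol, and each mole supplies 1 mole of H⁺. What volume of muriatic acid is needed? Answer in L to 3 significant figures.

285 L

Alkalinity to neutralize: (243 − 164) = 79 mg/L as CaCO₃ × 856,000 L = 67,620 g as CaCO₃.
Equivalents of H⁺ required: 67,620 ÷ 50 g/eq = 1352 eq = 1352 mol HCl.
Mass of HCl: 1352 × 36.5 = 49,370 g.
Mass of 14.8% solution: 49,370 / 0.148 = 333,600 g.
Volume: 333,600 g ÷ 1.17 g/mL = 285,100 mL.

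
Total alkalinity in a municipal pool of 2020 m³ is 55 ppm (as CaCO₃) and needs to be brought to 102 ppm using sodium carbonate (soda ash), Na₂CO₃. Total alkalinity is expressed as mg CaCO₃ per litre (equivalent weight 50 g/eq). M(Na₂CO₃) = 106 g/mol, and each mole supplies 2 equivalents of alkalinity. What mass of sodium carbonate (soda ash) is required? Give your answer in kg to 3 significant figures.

101 kg

Volume: 2020 m³ = 2,020,000 L.
Alkalinity to add: (102 − 55) = 47 mg/L as CaCO₃ × 2,020,000 L = 94,940 g as CaCO₃.
Equivalents: 94,940 g ÷ 50 g/eq = 1899 eq.
Each mole of Na₂CO₃ supplies 2 eq, so 1899 / 2 = 949.4 mol.
Mass: 949.4 mol × 106 g/mol = 100,600 g.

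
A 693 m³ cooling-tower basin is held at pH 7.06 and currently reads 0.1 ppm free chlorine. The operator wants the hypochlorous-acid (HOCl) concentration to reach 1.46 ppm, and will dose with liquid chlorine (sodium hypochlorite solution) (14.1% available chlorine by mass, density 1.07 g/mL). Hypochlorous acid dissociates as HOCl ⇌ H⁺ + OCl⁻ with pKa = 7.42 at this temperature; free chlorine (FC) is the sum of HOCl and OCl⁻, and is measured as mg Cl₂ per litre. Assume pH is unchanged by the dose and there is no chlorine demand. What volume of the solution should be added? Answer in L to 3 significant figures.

Volume: 693 m³ = 693,000 L.
[OCl⁻]/[HOCl] = 10^(pH − pKa) = 10^(7.06 − 7.42) = 0.4365; fraction as HOCl = 1/(1 + 0.4365) = 0.6961.
Free chlorine required for 1.46 ppm HOCl: 1.46 / 0.6961 = 2.097 ppm.
FC to add: 2.097 − 0.1 = 1.997 mg/L as Cl₂.
Cl₂ equivalent: 1.997 mg/L × 693,000 L = 1384 g.
Product at 14.1% available Cl: 1384 / 0.141 = 9817 g.
Volume: 9817 g ÷ 1.07 g/mL = 9174 mL.

9.17 L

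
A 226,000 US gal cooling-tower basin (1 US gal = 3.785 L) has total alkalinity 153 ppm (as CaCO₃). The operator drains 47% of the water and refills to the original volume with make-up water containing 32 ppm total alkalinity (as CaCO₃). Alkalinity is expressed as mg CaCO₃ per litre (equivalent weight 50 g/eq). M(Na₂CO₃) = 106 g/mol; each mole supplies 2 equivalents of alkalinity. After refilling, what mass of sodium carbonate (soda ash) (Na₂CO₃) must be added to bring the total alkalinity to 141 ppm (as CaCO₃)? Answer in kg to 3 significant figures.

40.7 kg

Volume: 226,000 US gal × 3.785 L/gal = 855,410 L.
After draining 47% and refilling: 153 × 0.53 + 32 × 0.47 = 96.13 ppm.
Deficit to target: 141 − 96.13 = 44.87 mg/L.
As CaCO₃: 44.87 mg/L × 855,410 L = 38,380 g; ÷ 50 g/eq ÷ 2 = 383.8 mol Na₂CO₃.
Mass: 383.8 × 106 = 40,690 g.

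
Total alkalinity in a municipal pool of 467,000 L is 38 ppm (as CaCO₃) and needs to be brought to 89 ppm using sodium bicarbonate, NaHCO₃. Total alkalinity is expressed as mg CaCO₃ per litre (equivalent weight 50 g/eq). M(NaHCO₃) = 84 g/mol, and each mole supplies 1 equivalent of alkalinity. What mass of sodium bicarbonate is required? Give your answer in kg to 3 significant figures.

Alkalinity to add: (89 − 38) = 51 mg/L as CaCO₃ × 467,000 L = 23,820 g as CaCO₃.
Equivalents: 23,820 g ÷ 50 g/eq = 476.3 eq.
NaHCO₃ supplies 1 eq per mole → 476.3 mol.
Mass: 476.3 mol × 84 g/mol = 40,010 g.

40.0 kg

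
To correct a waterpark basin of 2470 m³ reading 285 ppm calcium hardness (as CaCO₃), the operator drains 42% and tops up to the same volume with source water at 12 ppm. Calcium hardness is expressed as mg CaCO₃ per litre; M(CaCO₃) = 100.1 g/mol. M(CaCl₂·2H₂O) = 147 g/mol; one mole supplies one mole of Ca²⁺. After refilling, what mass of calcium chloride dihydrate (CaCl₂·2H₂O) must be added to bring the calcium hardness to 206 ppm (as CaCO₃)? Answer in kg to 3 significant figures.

Volume: 2470 m³ = 2,470,000 L.
After draining 42% and refilling: 285 × 0.58 + 12 × 0.42 = 170.34 ppm.
Deficit to target: 206 − 170.34 = 35.66 mg/L.
As CaCO₃: 35.66 mg/L × 2,470,000 L = 88,080 g; ÷ 100.1 = 879.9 mol Ca²⁺.
Mass: 879.9 × 147 = 129,300 g.

129 kg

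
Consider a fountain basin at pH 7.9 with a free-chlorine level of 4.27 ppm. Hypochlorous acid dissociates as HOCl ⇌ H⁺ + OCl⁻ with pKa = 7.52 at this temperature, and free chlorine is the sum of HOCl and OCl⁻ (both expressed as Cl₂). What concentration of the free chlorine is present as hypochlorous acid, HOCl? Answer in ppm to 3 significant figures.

[OCl⁻]/[HOCl] = 10^(pH − pKa) = 10^(7.9 − 7.52) = 10^0.38 = 2.399.
Fraction as HOCl = 1 / (1 + 2.399) = 0.2942.
HOCl = 0.2942 × 4.27 ppm = 1.256 ppm.

1.26 ppm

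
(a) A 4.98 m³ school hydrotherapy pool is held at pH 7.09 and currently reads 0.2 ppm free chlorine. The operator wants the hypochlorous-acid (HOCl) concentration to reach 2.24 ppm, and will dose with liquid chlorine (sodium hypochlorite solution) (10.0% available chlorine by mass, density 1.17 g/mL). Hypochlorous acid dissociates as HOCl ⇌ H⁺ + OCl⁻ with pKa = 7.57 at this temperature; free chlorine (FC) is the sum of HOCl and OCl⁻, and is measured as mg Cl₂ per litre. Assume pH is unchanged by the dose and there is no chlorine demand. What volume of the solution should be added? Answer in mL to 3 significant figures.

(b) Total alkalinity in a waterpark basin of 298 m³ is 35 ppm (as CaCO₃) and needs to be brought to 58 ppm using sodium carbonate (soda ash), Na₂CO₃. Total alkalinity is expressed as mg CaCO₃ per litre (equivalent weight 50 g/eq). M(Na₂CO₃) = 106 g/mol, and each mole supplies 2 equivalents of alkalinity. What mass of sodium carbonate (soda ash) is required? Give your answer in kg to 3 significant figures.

(a) Volume: 4.98 m³ = 4,980 L.
(a) [OCl⁻]/[HOCl] = 10^(pH − pKa) = 10^(7.09 − 7.57) = 0.3311; fraction as HOCl = 1/(1 + 0.3311) = 0.7512.
(a) Free chlorine required for 2.24 ppm HOCl: 2.24 / 0.7512 = 2.982 ppm.
(a) FC to add: 2.982 − 0.2 = 2.782 mg/L as Cl₂.
(a) Cl₂ equivalent: 2.782 mg/L × 4,980 L = 13.85 g.
(a) Product at 10.0% available Cl: 13.85 / 0.1 = 138.5 g.
(a) Volume: 138.5 g ÷ 1.17 g/mL = 118.4 mL.

(b) Volume: 298 m³ = 298,000 L.
(b) Alkalinity to add: (58 − 35) = 23 mg/L as CaCO₃ × 298,000 L = 6854 g as CaCO₃.
(b) Equivalents: 6854 g ÷ 50 g/eq = 137.1 eq.
(b) Each mole of Na₂CO₃ supplies 2 eq, so 137.1 / 2 = 68.54 mol.
(b) Mass: 68.54 mol × 106 g/mol = 7265 g.

(a) 118 mL; (b) 7.27 kg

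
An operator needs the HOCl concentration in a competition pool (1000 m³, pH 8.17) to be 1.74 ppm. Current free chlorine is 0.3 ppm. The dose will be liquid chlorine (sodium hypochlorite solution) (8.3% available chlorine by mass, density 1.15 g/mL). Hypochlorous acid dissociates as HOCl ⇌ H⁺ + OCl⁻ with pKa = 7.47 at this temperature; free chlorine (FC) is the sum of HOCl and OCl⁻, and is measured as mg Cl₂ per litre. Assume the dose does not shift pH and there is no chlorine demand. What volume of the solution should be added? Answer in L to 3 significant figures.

106 L

Volume: 1000 m³ = 1,000,000 L.
[OCl⁻]/[HOCl] = 10^(pH − pKa) = 10^(8.17 − 7.47) = 5.012; fraction as HOCl = 1/(1 + 5.012) = 0.1663.
Free chlorine required for 1.74 ppm HOCl: 1.74 / 0.1663 = 10.46 ppm.
FC to add: 10.46 − 0.3 = 10.16 mg/L as Cl₂.
Cl₂ equivalent: 10.16 mg/L × 1,000,000 L = 10,160 g.
Product at 8.3% available Cl: 10,160 / 0.083 = 122,400 g.
Volume: 122,400 g ÷ 1.15 g/mL = 106,500 mL.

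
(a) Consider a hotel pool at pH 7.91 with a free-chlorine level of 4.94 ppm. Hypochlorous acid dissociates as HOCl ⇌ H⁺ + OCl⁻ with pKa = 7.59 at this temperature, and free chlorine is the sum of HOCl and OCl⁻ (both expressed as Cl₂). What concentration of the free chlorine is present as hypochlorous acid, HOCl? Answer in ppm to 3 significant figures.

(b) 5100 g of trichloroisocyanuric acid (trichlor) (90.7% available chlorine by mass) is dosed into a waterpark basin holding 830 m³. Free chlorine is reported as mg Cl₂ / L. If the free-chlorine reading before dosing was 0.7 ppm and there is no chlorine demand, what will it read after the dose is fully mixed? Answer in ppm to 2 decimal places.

(a) 1.60 ppm; (b) 6.27 ppm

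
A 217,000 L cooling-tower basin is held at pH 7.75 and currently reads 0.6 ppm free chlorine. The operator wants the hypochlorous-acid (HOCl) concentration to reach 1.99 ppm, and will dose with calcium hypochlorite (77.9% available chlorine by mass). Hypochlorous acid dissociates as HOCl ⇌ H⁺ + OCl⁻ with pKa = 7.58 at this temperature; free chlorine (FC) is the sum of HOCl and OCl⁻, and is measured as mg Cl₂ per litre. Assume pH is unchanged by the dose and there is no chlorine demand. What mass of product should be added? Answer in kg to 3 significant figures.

[OCl⁻]/[HOCl] = 10^(pH − pKa) = 10^(7.75 − 7.58) = 1.479; fraction as HOCl = 1/(1 + 1.479) = 0.4034.
Free chlorine required for 1.99 ppm HOCl: 1.99 / 0.4034 = 4.933 ppm.
FC to add: 4.933 − 0.6 = 4.333 mg/L as Cl₂.
Cl₂ equivalent: 4.333 mg/L × 217,000 L = 940.4 g.
Product at 77.9% available Cl: 940.4 / 0.779 = 1207 g.

1.21 kg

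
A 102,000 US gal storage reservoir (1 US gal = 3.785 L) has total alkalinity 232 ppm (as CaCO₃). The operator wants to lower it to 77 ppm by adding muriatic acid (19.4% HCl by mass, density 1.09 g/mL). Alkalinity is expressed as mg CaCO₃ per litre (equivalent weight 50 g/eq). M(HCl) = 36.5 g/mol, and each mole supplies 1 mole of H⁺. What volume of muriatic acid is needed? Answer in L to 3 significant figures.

207 L

Volume: 102,000 US gal × 3.785 L/gal = 386,070 L.
Alkalinity to neutralize: (232 − 77) = 155 mg/L as CaCO₃ × 386,070 L = 59,840 g as CaCO₃.
Equivalents of H⁺ required: 59,840 ÷ 50 g/eq = 1197 eq = 1197 mol HCl.
Mass of HCl: 1197 × 36.5 = 43,680 g.
Mass of 19.4% solution: 43,680 / 0.194 = 225,200 g.
Volume: 225,200 g ÷ 1.09 g/mL = 206,600 mL.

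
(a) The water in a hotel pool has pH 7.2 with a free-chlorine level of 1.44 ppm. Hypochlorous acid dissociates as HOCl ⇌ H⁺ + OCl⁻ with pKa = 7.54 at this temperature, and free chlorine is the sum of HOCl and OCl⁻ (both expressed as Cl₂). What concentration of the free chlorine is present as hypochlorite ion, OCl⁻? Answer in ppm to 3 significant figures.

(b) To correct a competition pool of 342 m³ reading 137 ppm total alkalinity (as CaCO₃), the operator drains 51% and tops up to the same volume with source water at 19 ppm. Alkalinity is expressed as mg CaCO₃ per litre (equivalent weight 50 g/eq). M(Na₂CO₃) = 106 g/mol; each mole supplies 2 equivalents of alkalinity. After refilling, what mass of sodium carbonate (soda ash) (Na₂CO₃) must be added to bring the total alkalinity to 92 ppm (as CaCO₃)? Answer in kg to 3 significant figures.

(a) 0.452 ppm; (b) 5.50 kg

(a) [OCl⁻]/[HOCl] = 10^(pH − pKa) = 10^(7.2 − 7.54) = 10^-0.34 = 0.4571.
(a) Fraction as HOCl = 1 / (1 + 0.4571) = 0.6863.
(a) OCl⁻ = (1 − 0.6863) × 1.44 ppm = 0.4517 ppm.

(b) Volume: 342 m³ = 342,000 L.
(b) After draining 51% and refilling: 137 × 0.49 + 19 × 0.51 = 76.82 ppm.
(b) Deficit to target: 92 − 76.82 = 15.18 mg/L.
(b) As CaCO₃: 15.18 mg/L × 342,000 L = 5192 g; ÷ 50 g/eq ÷ 2 = 51.92 mol Na₂CO₃.
(b) Mass: 51.92 × 106 = 5503 g.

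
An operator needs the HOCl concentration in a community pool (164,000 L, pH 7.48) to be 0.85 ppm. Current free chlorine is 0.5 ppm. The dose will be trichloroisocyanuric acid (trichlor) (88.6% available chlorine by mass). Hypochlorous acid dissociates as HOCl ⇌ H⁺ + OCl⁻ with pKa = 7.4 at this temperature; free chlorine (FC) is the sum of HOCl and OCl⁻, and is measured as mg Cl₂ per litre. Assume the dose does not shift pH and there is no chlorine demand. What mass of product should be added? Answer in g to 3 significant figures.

254 g

[OCl⁻]/[HOCl] = 10^(pH − pKa) = 10^(7.48 − 7.4) = 1.202; fraction as HOCl = 1/(1 + 1.202) = 0.4541.
Free chlorine required for 0.85 ppm HOCl: 0.85 / 0.4541 = 1.872 ppm.
FC to add: 1.872 − 0.5 = 1.372 mg/L as Cl₂.
Cl₂ equivalent: 1.372 mg/L × 164,000 L = 225 g.
Product at 88.6% available Cl: 225 / 0.886 = 253.9 g.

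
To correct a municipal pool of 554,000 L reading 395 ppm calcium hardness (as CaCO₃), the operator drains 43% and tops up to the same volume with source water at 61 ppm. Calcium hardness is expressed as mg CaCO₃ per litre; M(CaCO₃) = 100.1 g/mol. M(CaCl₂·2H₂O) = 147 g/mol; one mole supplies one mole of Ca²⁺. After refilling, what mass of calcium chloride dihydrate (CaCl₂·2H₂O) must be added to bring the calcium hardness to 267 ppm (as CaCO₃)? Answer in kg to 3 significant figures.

After draining 43% and refilling: 395 × 0.57 + 61 × 0.43 = 251.38 ppm.
Deficit to target: 267 − 251.38 = 15.62 mg/L.
As CaCO₃: 15.62 mg/L × 554,000 L = 8653 g; ÷ 100.1 = 86.45 mol Ca²⁺.
Mass: 86.45 × 147 = 12,710 g.

12.7 kg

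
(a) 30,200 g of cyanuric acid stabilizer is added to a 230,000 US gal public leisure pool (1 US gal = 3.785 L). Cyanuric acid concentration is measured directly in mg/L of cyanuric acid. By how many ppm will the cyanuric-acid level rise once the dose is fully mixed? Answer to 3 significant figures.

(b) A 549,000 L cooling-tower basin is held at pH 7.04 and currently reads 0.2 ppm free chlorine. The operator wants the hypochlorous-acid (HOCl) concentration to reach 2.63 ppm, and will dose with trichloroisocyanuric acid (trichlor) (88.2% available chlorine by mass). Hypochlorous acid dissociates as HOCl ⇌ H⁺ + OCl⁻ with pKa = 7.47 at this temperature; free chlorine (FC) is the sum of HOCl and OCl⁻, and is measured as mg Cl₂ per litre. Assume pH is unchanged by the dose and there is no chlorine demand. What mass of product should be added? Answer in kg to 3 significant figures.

(a) 34.7 ppm; (b) 2.12 kg

(a) Volume: 230,000 US gal × 3.785 L/gal = 870,550 L.
(a) Rise: 30,200 g / 870,550 L × 1000 = 34.69 mg/L.

(b) [OCl⁻]/[HOCl] = 10^(pH − pKa) = 10^(7.04 − 7.47) = 0.3715; fraction as HOCl = 1/(1 + 0.3715) = 0.7291.
(b) Free chlorine required for 2.63 ppm HOCl: 2.63 / 0.7291 = 3.607 ppm.
(b) FC to add: 3.607 − 0.2 = 3.407 mg/L as Cl₂.
(b) Cl₂ equivalent: 3.407 mg/L × 549,000 L = 1871 g.
(b) Product at 88.2% available Cl: 1871 / 0.882 = 2121 g.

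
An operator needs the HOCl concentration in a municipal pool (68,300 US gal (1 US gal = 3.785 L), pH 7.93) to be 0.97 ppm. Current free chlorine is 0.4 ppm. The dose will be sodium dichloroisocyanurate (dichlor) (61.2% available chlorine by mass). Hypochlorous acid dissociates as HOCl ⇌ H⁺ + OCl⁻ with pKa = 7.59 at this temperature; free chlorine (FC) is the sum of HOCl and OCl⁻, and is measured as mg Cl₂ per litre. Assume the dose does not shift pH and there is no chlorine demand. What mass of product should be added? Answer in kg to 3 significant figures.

1.14 kg

Volume: 68,300 US gal × 3.785 L/gal = 258,516 L.
[OCl⁻]/[HOCl] = 10^(pH − pKa) = 10^(7.93 − 7.59) = 2.188; fraction as HOCl = 1/(1 + 2.188) = 0.3137.
Free chlorine required for 0.97 ppm HOCl: 0.97 / 0.3137 = 3.092 ppm.
FC to add: 3.092 − 0.4 = 2.692 mg/L as Cl₂.
Cl₂ equivalent: 2.692 mg/L × 258,516 L = 696 g.
Product at 61.2% available Cl: 696 / 0.612 = 1137 g.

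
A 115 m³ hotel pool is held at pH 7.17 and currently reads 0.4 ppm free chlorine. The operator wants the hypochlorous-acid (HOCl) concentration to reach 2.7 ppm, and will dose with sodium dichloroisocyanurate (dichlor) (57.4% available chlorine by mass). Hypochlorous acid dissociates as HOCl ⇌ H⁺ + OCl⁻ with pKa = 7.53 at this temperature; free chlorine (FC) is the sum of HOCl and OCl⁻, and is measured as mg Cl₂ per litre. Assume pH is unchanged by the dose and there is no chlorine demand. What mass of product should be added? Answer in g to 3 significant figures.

Volume: 115 m³ = 115,000 L.
[OCl⁻]/[HOCl] = 10^(pH − pKa) = 10^(7.17 − 7.53) = 0.4365; fraction as HOCl = 1/(1 + 0.4365) = 0.6961.
Free chlorine required for 2.7 ppm HOCl: 2.7 / 0.6961 = 3.879 ppm.
FC to add: 3.879 − 0.4 = 3.479 mg/L as Cl₂.
Cl₂ equivalent: 3.479 mg/L × 115,000 L = 400 g.
Product at 57.4% available Cl: 400 / 0.574 = 696.9 g.

697 g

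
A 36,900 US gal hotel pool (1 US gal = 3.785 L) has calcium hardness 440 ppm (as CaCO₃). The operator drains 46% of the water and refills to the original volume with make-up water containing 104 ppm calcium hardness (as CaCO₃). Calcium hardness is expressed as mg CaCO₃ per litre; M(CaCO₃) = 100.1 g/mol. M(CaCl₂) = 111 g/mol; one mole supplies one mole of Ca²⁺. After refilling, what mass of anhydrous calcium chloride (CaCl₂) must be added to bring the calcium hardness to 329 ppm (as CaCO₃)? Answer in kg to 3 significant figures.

Volume: 36,900 US gal × 3.785 L/gal = 139,666 L.
After draining 46% and refilling: 440 × 0.54 + 104 × 0.46 = 285.44 ppm.
Deficit to target: 329 − 285.44 = 43.56 mg/L.
As CaCO₃: 43.56 mg/L × 139,666 L = 6084 g; ÷ 100.1 = 60.78 mol Ca²⁺.
Mass: 60.78 × 111 = 6746 g.

6.75 kg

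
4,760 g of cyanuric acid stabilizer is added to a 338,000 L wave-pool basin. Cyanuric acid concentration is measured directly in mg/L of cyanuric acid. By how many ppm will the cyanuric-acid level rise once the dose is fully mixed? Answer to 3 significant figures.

14.1 ppm

Rise: 4,760 g / 338,000 L × 1000 = 14.08 mg/L.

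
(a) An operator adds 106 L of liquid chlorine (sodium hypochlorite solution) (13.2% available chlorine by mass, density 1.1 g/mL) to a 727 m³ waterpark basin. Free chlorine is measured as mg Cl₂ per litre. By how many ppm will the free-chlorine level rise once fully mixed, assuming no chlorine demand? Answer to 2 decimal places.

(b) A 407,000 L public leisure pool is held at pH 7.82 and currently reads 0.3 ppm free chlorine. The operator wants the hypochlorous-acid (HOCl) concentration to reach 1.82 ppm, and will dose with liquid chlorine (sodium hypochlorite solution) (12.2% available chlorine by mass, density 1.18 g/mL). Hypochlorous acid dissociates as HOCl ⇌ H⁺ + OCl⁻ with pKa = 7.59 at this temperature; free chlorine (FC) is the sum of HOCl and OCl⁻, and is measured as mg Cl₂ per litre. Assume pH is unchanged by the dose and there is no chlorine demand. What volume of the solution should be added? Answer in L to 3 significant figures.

(a) 21.17 ppm; (b) 13.0 L

(a) Volume: 727 m³ = 727,000 L.
(a) Mass of solution: 106 L × 1000 mL/L × 1.1 g/mL = 116,600 g.
(a) Available chlorine delivered: 116,600 g × 0.132 = 15,390 g as Cl₂.
(a) Concentration rise: 15,390 g / 727,000 L = 21.17 mg/L = 21.17 ppm.

(b) [OCl⁻]/[HOCl] = 10^(pH − pKa) = 10^(7.82 − 7.59) = 1.698; fraction as HOCl = 1/(1 + 1.698) = 0.3706.
(b) Free chlorine required for 1.82 ppm HOCl: 1.82 / 0.3706 = 4.911 ppm.
(b) FC to add: 4.911 − 0.3 = 4.611 mg/L as Cl₂.
(b) Cl₂ equivalent: 4.611 mg/L × 407,000 L = 1877 g.
(b) Product at 12.2% available Cl: 1877 / 0.122 = 15,380 g.
(b) Volume: 15,380 g ÷ 1.18 g/mL = 13,040 mL.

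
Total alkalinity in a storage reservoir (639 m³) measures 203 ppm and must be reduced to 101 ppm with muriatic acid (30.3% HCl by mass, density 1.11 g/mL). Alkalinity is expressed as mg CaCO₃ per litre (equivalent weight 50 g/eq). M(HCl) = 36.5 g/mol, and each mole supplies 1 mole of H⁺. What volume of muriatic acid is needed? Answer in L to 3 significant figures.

Volume: 639 m³ = 639,000 L.
Alkalinity to neutralize: (203 − 101) = 102 mg/L as CaCO₃ × 639,000 L = 65,180 g as CaCO₃.
Equivalents of H⁺ required: 65,180 ÷ 50 g/eq = 1304 eq = 1304 mol HCl.
Mass of HCl: 1304 × 36.5 = 47,580 g.
Mass of 30.3% solution: 47,580 / 0.303 = 157,000 g.
Volume: 157,000 g ÷ 1.11 g/mL = 141,500 mL.

141 L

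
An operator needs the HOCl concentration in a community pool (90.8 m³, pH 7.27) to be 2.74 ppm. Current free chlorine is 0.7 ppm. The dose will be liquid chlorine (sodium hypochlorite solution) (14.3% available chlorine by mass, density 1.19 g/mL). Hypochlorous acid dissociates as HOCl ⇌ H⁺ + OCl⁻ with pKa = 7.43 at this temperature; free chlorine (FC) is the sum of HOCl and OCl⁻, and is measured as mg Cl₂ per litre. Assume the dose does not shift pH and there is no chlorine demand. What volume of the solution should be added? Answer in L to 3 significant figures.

Volume: 90.8 m³ = 90,800 L.
[OCl⁻]/[HOCl] = 10^(pH − pKa) = 10^(7.27 − 7.43) = 0.6918; fraction as HOCl = 1/(1 + 0.6918) = 0.5911.
Free chlorine required for 2.74 ppm HOCl: 2.74 / 0.5911 = 4.636 ppm.
FC to add: 4.636 − 0.7 = 3.936 mg/L as Cl₂.
Cl₂ equivalent: 3.936 mg/L × 90,800 L = 357.4 g.
Product at 14.3% available Cl: 357.4 / 0.143 = 2499 g.
Volume: 2499 g ÷ 1.19 g/mL = 2100 mL.

2.10 L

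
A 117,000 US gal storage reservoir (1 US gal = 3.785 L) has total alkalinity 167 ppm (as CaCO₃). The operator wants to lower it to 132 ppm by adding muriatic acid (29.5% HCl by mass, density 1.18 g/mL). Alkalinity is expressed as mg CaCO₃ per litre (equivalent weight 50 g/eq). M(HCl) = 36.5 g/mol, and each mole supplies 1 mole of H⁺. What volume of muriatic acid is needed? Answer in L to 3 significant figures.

Volume: 117,000 US gal × 3.785 L/gal = 442,845 L.
Alkalinity to neutralize: (167 − 132) = 35 mg/L as CaCO₃ × 442,845 L = 15,500 g as CaCO₃.
Equivalents of H⁺ required: 15,500 ÷ 50 g/eq = 310 eq = 310 mol HCl.
Mass of HCl: 310 × 36.5 = 11,310 g.
Mass of 29.5% solution: 11,310 / 0.295 = 38,350 g.
Volume: 38,350 g ÷ 1.18 g/mL = 32,500 mL.

32.5 L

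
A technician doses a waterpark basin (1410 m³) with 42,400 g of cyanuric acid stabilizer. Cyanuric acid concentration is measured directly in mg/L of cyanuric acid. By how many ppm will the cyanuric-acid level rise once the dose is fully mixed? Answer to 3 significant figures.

Volume: 1410 m³ = 1,410,000 L.
Rise: 42,400 g / 1,410,000 L × 1000 = 30.07 mg/L.

30.1 ppm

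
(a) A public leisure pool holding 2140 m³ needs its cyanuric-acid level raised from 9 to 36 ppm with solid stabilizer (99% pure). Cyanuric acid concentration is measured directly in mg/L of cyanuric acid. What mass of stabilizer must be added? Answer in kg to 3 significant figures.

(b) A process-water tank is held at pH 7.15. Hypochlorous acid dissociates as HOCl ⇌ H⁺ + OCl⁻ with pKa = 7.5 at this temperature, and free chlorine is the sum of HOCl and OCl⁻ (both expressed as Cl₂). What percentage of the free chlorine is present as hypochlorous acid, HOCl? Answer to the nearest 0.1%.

(a) Volume: 2140 m³ = 2,140,000 L.
(a) CYA to add: (36 − 9) = 27 mg/L × 2,140,000 L = 57,780 g cyanuric acid.
(a) At 99% purity: 57,780 / 0.99 = 58,360 g product.

(b) [OCl⁻]/[HOCl] = 10^(pH − pKa) = 10^(7.15 − 7.5) = 10^-0.35 = 0.4467.
(b) Fraction as HOCl = 1 / (1 + 0.4467) = 0.6912.

(a) 58.4 kg; (b) 69.1%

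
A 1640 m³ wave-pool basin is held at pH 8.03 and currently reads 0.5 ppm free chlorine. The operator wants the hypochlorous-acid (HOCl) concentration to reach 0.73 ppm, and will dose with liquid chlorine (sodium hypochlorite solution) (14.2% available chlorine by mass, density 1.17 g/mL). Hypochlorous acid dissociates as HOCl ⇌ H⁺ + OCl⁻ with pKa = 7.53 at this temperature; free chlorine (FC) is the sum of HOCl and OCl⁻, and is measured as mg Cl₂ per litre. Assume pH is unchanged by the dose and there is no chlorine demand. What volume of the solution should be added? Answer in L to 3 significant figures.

25.1 L

Volume: 1640 m³ = 1,640,000 L.
[OCl⁻]/[HOCl] = 10^(pH − pKa) = 10^(8.03 − 7.53) = 3.162; fraction as HOCl = 1/(1 + 3.162) = 0.2403.
Free chlorine required for 0.73 ppm HOCl: 0.73 / 0.2403 = 3.038 ppm.
FC to add: 3.038 − 0.5 = 2.538 mg/L as Cl₂.
Cl₂ equivalent: 2.538 mg/L × 1,640,000 L = 4163 g.
Product at 14.2% available Cl: 4163 / 0.142 = 29,320 g.
Volume: 29,320 g ÷ 1.17 g/mL = 25,060 mL.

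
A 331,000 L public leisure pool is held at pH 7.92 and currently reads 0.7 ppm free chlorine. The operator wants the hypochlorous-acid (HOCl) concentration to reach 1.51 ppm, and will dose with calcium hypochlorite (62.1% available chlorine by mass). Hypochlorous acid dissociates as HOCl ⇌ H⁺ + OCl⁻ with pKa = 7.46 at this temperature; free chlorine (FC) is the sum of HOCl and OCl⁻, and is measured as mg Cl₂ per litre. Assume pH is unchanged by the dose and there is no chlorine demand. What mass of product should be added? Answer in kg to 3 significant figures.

2.75 kg

[OCl⁻]/[HOCl] = 10^(pH − pKa) = 10^(7.92 − 7.46) = 2.884; fraction as HOCl = 1/(1 + 2.884) = 0.2575.
Free chlorine required for 1.51 ppm HOCl: 1.51 / 0.2575 = 5.865 ppm.
FC to add: 5.865 − 0.7 = 5.165 mg/L as Cl₂.
Cl₂ equivalent: 5.165 mg/L × 331,000 L = 1710 g.
Product at 62.1% available Cl: 1710 / 0.621 = 2753 g.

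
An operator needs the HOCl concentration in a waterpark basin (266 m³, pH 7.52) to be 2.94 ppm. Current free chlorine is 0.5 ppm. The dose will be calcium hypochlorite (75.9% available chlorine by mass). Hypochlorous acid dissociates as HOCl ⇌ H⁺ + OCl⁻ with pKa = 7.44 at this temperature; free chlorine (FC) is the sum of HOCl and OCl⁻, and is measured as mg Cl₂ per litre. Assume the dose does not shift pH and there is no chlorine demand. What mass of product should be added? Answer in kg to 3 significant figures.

2.09 kg

Volume: 266 m³ = 266,000 L.
[OCl⁻]/[HOCl] = 10^(pH − pKa) = 10^(7.52 − 7.44) = 1.202; fraction as HOCl = 1/(1 + 1.202) = 0.4541.
Free chlorine required for 2.94 ppm HOCl: 2.94 / 0.4541 = 6.475 ppm.
FC to add: 6.475 − 0.5 = 5.975 mg/L as Cl₂.
Cl₂ equivalent: 5.975 mg/L × 266,000 L = 1589 g.
Product at 75.9% available Cl: 1589 / 0.759 = 2094 g.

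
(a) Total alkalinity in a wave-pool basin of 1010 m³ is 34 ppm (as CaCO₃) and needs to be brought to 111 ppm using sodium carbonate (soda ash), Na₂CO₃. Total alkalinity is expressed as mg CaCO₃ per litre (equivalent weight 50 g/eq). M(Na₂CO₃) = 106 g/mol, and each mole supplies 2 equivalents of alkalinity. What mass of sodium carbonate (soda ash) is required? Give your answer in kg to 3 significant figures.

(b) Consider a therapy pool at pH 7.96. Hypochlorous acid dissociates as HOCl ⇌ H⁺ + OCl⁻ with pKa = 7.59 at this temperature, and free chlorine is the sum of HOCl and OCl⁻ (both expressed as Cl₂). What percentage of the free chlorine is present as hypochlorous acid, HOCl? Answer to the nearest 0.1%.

(a) Volume: 1010 m³ = 1,010,000 L.
(a) Alkalinity to add: (111 − 34) = 77 mg/L as CaCO₃ × 1,010,000 L = 77,770 g as CaCO₃.
(a) Equivalents: 77,770 g ÷ 50 g/eq = 1555 eq.
(a) Each mole of Na₂CO₃ supplies 2 eq, so 1555 / 2 = 777.7 mol.
(a) Mass: 777.7 mol × 106 g/mol = 82,440 g.

(b) [OCl⁻]/[HOCl] = 10^(pH − pKa) = 10^(7.96 − 7.59) = 10^0.37 = 2.344.
(b) Fraction as HOCl = 1 / (1 + 2.344) = 0.299.

(a) 82.4 kg; (b) 29.9%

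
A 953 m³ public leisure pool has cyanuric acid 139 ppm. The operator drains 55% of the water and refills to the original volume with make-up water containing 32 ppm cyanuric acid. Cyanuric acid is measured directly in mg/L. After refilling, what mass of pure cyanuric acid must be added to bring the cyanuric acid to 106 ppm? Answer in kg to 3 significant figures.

24.6 kg

Volume: 953 m³ = 953,000 L.
After draining 55% and refilling: 139 × 0.45 + 32 × 0.55 = 80.15 ppm.
Deficit to target: 106 − 80.15 = 25.85 mg/L.
Mass: 25.85 mg/L × 953,000 L = 24,640 g cyanuric acid.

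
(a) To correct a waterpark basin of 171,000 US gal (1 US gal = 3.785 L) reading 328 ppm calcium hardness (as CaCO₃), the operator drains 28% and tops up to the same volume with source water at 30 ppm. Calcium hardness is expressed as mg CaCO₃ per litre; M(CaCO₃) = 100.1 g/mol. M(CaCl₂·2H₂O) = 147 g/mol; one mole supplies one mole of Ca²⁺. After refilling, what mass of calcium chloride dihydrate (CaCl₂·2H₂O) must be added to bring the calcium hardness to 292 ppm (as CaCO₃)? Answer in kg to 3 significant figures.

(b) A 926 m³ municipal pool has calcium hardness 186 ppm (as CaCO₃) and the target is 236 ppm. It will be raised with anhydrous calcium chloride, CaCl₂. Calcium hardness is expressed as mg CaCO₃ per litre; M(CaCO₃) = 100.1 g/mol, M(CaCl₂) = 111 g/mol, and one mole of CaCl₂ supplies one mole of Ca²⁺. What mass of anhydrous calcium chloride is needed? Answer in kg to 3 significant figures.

(a) 45.1 kg; (b) 51.3 kg

(a) Volume: 171,000 US gal × 3.785 L/gal = 647,235 L.
(a) After draining 28% and refilling: 328 × 0.72 + 30 × 0.28 = 244.56 ppm.
(a) Deficit to target: 292 − 244.56 = 47.44 mg/L.
(a) As CaCO₃: 47.44 mg/L × 647,235 L = 30,700 g; ÷ 100.1 = 306.7 mol Ca²⁺.
(a) Mass: 306.7 × 147 = 45,090 g.

(b) Volume: 926 m³ = 926,000 L.
(b) Hardness to add: (236 − 186) = 50 mg/L as CaCO₃ × 926,000 L = 46,300 g as CaCO₃.
(b) Moles of Ca²⁺ (1 mol Ca²⁺ ≡ 1 mol CaCO₃): 46,300 / 100.1 g/mol = 462.5 mol.
(b) Mass of CaCl₂: 462.5 × 111 = 51,340 g.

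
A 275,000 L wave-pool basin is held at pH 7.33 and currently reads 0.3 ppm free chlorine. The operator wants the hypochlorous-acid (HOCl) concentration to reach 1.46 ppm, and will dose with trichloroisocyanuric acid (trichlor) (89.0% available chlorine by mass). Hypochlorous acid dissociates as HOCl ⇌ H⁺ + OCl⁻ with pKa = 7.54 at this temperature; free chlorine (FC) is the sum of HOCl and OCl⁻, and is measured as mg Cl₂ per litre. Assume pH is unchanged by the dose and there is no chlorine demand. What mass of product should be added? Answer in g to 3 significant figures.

637 g

[OCl⁻]/[HOCl] = 10^(pH − pKa) = 10^(7.33 − 7.54) = 0.6166; fraction as HOCl = 1/(1 + 0.6166) = 0.6186.
Free chlorine required for 1.46 ppm HOCl: 1.46 / 0.6186 = 2.36 ppm.
FC to add: 2.36 − 0.3 = 2.06 mg/L as Cl₂.
Cl₂ equivalent: 2.06 mg/L × 275,000 L = 566.6 g.
Product at 89.0% available Cl: 566.6 / 0.89 = 636.6 g.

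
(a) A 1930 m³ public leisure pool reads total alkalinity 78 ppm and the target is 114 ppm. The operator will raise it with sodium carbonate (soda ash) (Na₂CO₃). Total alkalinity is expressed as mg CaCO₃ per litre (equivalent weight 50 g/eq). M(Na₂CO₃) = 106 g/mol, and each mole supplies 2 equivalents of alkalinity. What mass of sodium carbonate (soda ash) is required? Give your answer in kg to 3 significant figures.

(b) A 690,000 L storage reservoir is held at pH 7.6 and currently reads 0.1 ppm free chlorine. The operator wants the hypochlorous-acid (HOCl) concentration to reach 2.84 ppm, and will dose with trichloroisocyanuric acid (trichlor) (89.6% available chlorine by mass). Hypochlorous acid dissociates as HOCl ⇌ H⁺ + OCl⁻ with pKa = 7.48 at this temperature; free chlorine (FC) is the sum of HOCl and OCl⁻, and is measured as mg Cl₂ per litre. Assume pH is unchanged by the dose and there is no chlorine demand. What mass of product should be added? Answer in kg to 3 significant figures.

(a) Volume: 1930 m³ = 1,930,000 L.
(a) Alkalinity to add: (114 − 78) = 36 mg/L as CaCO₃ × 1,930,000 L = 69,480 g as CaCO₃.
(a) Equivalents: 69,480 g ÷ 50 g/eq = 1390 eq.
(a) Each mole of Na₂CO₃ supplies 2 eq, so 1390 / 2 = 694.8 mol.
(a) Mass: 694.8 mol × 106 g/mol = 73,650 g.

(b) [OCl⁻]/[HOCl] = 10^(pH − pKa) = 10^(7.6 − 7.48) = 1.318; fraction as HOCl = 1/(1 + 1.318) = 0.4314.
(b) Free chlorine required for 2.84 ppm HOCl: 2.84 / 0.4314 = 6.584 ppm.
(b) FC to add: 6.584 − 0.1 = 6.484 mg/L as Cl₂.
(b) Cl₂ equivalent: 6.484 mg/L × 690,000 L = 4474 g.
(b) Product at 89.6% available Cl: 4474 / 0.896 = 4993 g.

(a) 73.6 kg; (b) 4.99 kg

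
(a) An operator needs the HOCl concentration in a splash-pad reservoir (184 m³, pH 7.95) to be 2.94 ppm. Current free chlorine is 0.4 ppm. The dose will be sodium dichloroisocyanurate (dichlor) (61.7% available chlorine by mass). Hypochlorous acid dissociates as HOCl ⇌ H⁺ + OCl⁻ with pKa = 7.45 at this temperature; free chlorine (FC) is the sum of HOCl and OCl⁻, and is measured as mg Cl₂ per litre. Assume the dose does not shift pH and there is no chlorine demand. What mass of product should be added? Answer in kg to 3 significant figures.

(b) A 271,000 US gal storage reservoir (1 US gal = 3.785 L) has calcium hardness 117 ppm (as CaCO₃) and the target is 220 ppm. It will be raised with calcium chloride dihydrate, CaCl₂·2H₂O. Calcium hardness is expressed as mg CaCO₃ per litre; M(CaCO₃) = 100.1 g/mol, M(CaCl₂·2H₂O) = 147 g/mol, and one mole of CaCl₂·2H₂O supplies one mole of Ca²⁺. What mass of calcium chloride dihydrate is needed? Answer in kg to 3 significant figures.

(a) 3.53 kg; (b) 155 kg

(a) Volume: 184 m³ = 184,000 L.
(a) [OCl⁻]/[HOCl] = 10^(pH − pKa) = 10^(7.95 − 7.45) = 3.162; fraction as HOCl = 1/(1 + 3.162) = 0.2403.
(a) Free chlorine required for 2.94 ppm HOCl: 2.94 / 0.2403 = 12.24 ppm.
(a) FC to add: 12.24 − 0.4 = 11.84 mg/L as Cl₂.
(a) Cl₂ equivalent: 11.84 mg/L × 184,000 L = 2178 g.
(a) Product at 61.7% available Cl: 2178 / 0.617 = 3530 g.

(b) Volume: 271,000 US gal × 3.785 L/gal = 1,025,735 L.
(b) Hardness to add: (220 − 117) = 103 mg/L as CaCO₃ × 1,025,735 L = 105,700 g as CaCO₃.
(b) Moles of Ca²⁺ (1 mol Ca²⁺ ≡ 1 mol CaCO₃): 105,700 / 100.1 g/mol = 1055 mol.
(b) Mass of CaCl₂·2H₂O: 1055 × 147 = 155,200 g.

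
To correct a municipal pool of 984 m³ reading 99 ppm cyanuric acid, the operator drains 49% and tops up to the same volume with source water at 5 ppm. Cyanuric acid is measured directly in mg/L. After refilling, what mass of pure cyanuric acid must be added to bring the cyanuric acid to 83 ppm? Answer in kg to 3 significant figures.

Volume: 984 m³ = 984,000 L.
After draining 49% and refilling: 99 × 0.51 + 5 × 0.49 = 52.94 ppm.
Deficit to target: 83 − 52.94 = 30.06 mg/L.
Mass: 30.06 mg/L × 984,000 L = 29,580 g cyanuric acid.

29.6 kg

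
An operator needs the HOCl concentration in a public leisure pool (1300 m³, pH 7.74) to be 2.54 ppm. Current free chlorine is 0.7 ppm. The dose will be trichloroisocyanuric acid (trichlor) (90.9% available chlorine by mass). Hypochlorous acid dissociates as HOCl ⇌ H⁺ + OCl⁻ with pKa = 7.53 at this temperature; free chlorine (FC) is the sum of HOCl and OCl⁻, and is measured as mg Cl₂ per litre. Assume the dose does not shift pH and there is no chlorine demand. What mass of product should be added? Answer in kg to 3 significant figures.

Volume: 1300 m³ = 1,300,000 L.
[OCl⁻]/[HOCl] = 10^(pH − pKa) = 10^(7.74 − 7.53) = 1.622; fraction as HOCl = 1/(1 + 1.622) = 0.3814.
Free chlorine required for 2.54 ppm HOCl: 2.54 / 0.3814 = 6.659 ppm.
FC to add: 6.659 − 0.7 = 5.959 mg/L as Cl₂.
Cl₂ equivalent: 5.959 mg/L × 1,300,000 L = 7747 g.
Product at 90.9% available Cl: 7747 / 0.909 = 8523 g.

8.52 kg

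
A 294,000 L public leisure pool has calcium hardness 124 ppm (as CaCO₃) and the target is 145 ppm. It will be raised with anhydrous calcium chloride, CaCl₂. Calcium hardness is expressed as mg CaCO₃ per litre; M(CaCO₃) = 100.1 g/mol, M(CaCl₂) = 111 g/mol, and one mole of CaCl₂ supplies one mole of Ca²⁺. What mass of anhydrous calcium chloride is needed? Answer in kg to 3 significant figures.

Hardness to add: (145 − 124) = 21 mg/L as CaCO₃ × 294,000 L = 6174 g as CaCO₃.
Moles of Ca²⁺ (1 mol Ca²⁺ ≡ 1 mol CaCO₃): 6174 / 100.1 g/mol = 61.68 mol.
Mass of CaCl₂: 61.68 × 111 = 6846 g.

6.85 kg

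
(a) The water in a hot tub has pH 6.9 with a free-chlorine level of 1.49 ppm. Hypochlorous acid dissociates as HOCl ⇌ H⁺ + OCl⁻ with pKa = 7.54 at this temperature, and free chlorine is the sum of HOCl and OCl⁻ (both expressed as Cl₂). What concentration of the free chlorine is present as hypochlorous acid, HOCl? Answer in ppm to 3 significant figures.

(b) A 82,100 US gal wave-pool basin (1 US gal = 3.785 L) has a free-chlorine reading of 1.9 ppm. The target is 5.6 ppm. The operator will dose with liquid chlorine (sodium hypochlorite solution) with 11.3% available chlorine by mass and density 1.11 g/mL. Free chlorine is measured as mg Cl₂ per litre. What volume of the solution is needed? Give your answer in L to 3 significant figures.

(a) [OCl⁻]/[HOCl] = 10^(pH − pKa) = 10^(6.9 − 7.54) = 10^-0.64 = 0.2291.
(a) Fraction as HOCl = 1 / (1 + 0.2291) = 0.8136.
(a) HOCl = 0.8136 × 1.49 ppm = 1.212 ppm.

(b) Volume: 82,100 US gal × 3.785 L/gal = 310,748 L.
(b) Chlorine deficit: 5.6 − 1.9 = 3.7 ppm = 3.7 mg/L as Cl₂.
(b) Cl₂ equivalent needed: 3.7 mg/L × 310,748 L = 1,150,000 mg = 1150 g.
(b) Product at 11.3% available chlorine: 1150 / 0.113 = 10,170 g.
(b) Volume at density 1.11 g/mL: 10,170 g ÷ 1.11 g/mL = 9167 mL.

(a) 1.21 ppm; (b) 9.17 L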